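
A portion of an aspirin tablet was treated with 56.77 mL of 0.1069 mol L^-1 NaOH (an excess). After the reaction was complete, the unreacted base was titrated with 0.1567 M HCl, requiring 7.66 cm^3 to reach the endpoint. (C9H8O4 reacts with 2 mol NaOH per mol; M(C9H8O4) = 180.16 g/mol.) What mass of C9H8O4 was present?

0.439 g

Total n(NaOH) added = 0.1069 x 0.05677 = 0.006069 mol.
n(HCl) used = 0.1567 x 0.007660 = 0.001200 mol, which equals the excess n(NaOH).
So n(NaOH) consumed by the sample = 0.006069 - 0.001200 = 0.004868 mol.
n(C9H8O4) = 0.004868 / 2 = 0.002434 mol.
mass = 0.002434 mol x 180.16 g/mol = 0.439 g.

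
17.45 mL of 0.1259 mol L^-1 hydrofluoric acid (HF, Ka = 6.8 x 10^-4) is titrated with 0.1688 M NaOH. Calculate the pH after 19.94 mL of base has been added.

12.50

n(acid) = 0.1259 x 0.01745 = 0.002197 mol; n(NaOH) added = 0.1688 x 0.01994 = 0.003366 mol.
Base is in excess by 0.003366 - 0.002197 = 0.001169 mol in a total volume of 0.03739 L.
[OH^-] = 0.001169/0.03739 = 0.03126 M, so pOH = 1.50 and pH = 14.00 - 1.50 = 12.50.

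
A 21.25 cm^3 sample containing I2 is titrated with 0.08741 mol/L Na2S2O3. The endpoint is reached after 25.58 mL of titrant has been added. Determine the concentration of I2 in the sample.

0.0526 M

n(Na2S2O3) = 0.08741 x 0.02558 = 0.002236 mol.
From the balanced equation, 2 mol Na2S2O3 reacts with 1 mol I2, so n(I2) = 0.002236 x 1/2 = 0.001118 mol.
[I2] = 0.001118 / 0.02125 L = 0.0526 M.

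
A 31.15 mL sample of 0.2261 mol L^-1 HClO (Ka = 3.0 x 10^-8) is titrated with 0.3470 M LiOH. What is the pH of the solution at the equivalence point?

n(HClO) = 0.2261 x 0.03115 = 0.007043 mol; V(LiOH) at equivalence = 0.007043/0.3470 = 0.02030 L.
At equivalence all the acid is converted to ClO-; total volume = 0.03115 + 0.02030 = 0.05145 L, so [ClO-] = 0.007043/0.05145 = 0.1369 M.
Kb = Kw/Ka = 1.0e-14 / 3.0 x 10^-8 = 3.33e-7.
[OH^-] = sqrt(Kb x [ClO-]) = sqrt(3.33e-7 x 0.1369) = 0.000214 M.
pOH = 3.67, so pH = 14.00 - 3.67 = 10.33.

10.33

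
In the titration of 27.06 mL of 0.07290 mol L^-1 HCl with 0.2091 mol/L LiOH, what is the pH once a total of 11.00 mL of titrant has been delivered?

11.93

n(acid) = 0.07290 x 0.02706 = 0.001973 mol; n(LiOH) added = 0.2091 x 0.01100 = 0.002300 mol.
Base is in excess by 0.002300 - 0.001973 = 0.0003274 mol in a total volume of 0.03806 L.
[OH^-] = 0.0003274/0.03806 = 0.008603 M, so pOH = 2.07 and pH = 14.00 - 2.07 = 11.93.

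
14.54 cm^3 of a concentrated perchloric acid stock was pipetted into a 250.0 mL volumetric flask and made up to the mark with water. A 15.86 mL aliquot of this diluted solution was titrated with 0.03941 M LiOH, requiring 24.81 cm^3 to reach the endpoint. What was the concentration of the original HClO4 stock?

1.06 M

n(LiOH) = 0.03941 x 0.02481 = 0.0009778 mol.
n(HClO4) in the aliquot = 0.0009778 mol.
[diluted HClO4] = 0.0009778 / 0.01586 = 0.06165 M.
Dilution factor = 250.0/14.54 = 17.19, so [stock] = 0.06165 x 17.19 = 1.06 M.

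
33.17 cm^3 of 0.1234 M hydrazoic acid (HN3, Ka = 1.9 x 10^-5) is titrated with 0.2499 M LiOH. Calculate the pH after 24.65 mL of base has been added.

n(acid) = 0.1234 x 0.03317 = 0.004093 mol; n(LiOH) added = 0.2499 x 0.02465 = 0.006160 mol.
Base is in excess by 0.006160 - 0.004093 = 0.002067 mol in a total volume of 0.05782 L.
[OH^-] = 0.002067/0.05782 = 0.03575 M, so pOH = 1.45 and pH = 14.00 - 1.45 = 12.55.

12.55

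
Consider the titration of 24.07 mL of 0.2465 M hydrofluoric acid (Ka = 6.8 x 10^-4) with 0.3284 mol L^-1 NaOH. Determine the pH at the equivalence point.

8.16

n(HF) = 0.2465 x 0.02407 = 0.005933 mol; V(NaOH) at equivalence = 0.005933/0.3284 = 0.01807 L.
At equivalence all the acid is converted to F-; total volume = 0.02407 + 0.01807 = 0.04214 L, so [F-] = 0.005933/0.04214 = 0.1408 M.
Kb = Kw/Ka = 1.0e-14 / 6.8 x 10^-4 = 1.47e-11.
[OH^-] = sqrt(Kb x [F-]) = sqrt(1.47e-11 x 0.1408) = 1.44e-6 M.
pOH = 5.84, so pH = 14.00 - 5.84 = 8.16.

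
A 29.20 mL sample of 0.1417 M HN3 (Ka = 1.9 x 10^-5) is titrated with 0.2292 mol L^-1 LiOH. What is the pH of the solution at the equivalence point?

n(HN3) = 0.1417 x 0.02920 = 0.004138 mol; V(LiOH) at equivalence = 0.004138/0.2292 = 0.01805 L.
At equivalence all the acid is converted to N3-; total volume = 0.02920 + 0.01805 = 0.04725 L, so [N3-] = 0.004138/0.04725 = 0.08756 M.
Kb = Kw/Ka = 1.0e-14 / 1.9 x 10^-5 = 5.26e-10.
[OH^-] = sqrt(Kb x [N3-]) = sqrt(5.26e-10 x 0.08756) = 6.79e-6 M.
pOH = 5.17, so pH = 14.00 - 5.17 = 8.83.

8.83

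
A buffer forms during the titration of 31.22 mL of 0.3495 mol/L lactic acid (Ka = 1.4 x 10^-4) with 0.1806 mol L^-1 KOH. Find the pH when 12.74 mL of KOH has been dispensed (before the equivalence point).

3.28

Initial n(HC3H5O3) = 0.3495 x 0.03122 = 0.01091 mol.
n(KOH) added = 0.1806 x 0.01274 = 0.002301 mol, converting that many moles of HC3H5O3 to C3H5O3-.
Remaining n(HC3H5O3) = 0.008611 mol; n(C3H5O3-) = 0.002301 mol.
By Henderson-Hasselbalch, pH = pKa + log([A^-]/[HA]) = 3.85 + log(0.002301/0.008611) = 3.85 + (-0.57) = 3.28.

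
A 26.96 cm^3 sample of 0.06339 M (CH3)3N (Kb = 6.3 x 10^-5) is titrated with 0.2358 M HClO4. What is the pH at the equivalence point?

5.55

n((CH3)3N) = 0.06339 x 0.02696 = 0.001709 mol; V(HClO4) at equivalence = 0.001709/0.2358 = 0.007248 L.
At equivalence the base is fully converted to (CH3)3NH+; total volume = 0.03421 L, so [(CH3)3NH+] = 0.001709/0.03421 = 0.04996 M.
Ka((CH3)3NH+) = Kw/Kb = 1.0e-14 / 6.3 x 10^-5 = 1.59e-10.
[H^+] = sqrt(Ka x [(CH3)3NH+]) = sqrt(1.59e-10 x 0.04996) = 2.82e-6 M.
pH = -log(2.82e-6) = 5.55.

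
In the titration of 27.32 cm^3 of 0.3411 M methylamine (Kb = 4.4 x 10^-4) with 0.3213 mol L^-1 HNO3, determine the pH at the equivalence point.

5.71

n(CH3NH2) = 0.3411 x 0.02732 = 0.009319 mol; V(HNO3) at equivalence = 0.009319/0.3213 = 0.02900 L.
At equivalence the base is fully converted to CH3NH3+; total volume = 0.05632 L, so [CH3NH3+] = 0.009319/0.05632 = 0.1655 M.
Ka(CH3NH3+) = Kw/Kb = 1.0e-14 / 4.4 x 10^-4 = 2.27e-11.
[H^+] = sqrt(Ka x [CH3NH3+]) = sqrt(2.27e-11 x 0.1655) = 1.94e-6 M.
pH = -log(1.94e-6) = 5.71.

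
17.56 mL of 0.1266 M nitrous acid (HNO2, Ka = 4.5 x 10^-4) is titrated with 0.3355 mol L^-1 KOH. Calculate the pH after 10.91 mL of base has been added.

12.70

n(acid) = 0.1266 x 0.01756 = 0.002223 mol; n(KOH) added = 0.3355 x 0.01091 = 0.003660 mol.
Base is in excess by 0.003660 - 0.002223 = 0.001437 mol in a total volume of 0.02847 L.
[OH^-] = 0.001437/0.02847 = 0.05048 M, so pOH = 1.30 and pH = 14.00 - 1.30 = 12.70.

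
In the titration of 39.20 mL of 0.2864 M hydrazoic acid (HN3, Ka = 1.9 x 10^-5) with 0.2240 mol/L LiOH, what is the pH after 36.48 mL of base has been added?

5.15

Initial n(HN3) = 0.2864 x 0.03920 = 0.01123 mol.
n(LiOH) added = 0.2240 x 0.03648 = 0.008172 mol, converting that many moles of HN3 to N3-.
Remaining n(HN3) = 0.003055 mol; n(N3-) = 0.008172 mol.
By Henderson-Hasselbalch, pH = pKa + log([A^-]/[HA]) = 4.72 + log(0.008172/0.003055) = 4.72 + (+0.43) = 5.15.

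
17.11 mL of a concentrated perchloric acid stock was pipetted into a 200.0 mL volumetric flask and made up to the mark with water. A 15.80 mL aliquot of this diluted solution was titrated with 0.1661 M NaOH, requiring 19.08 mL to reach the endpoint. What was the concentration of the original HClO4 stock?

n(NaOH) = 0.1661 x 0.01908 = 0.003169 mol.
n(HClO4) in the aliquot = 0.003169 mol.
[diluted HClO4] = 0.003169 / 0.01580 = 0.2006 M.
Dilution factor = 200.0/17.11 = 11.69, so [stock] = 0.2006 x 11.69 = 2.34 M.

2.34 M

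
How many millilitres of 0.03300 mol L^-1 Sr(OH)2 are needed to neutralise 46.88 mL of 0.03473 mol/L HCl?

24.7 mL

n(HCl) = 0.03473 mol/L x 0.04688 L = 0.001628 mol.
The neutralisation is 2 HCl : 1 Sr(OH)2, so n(Sr(OH)2) = 0.001628 x 1/2 = 0.0008141 mol.
V(Sr(OH)2) = 0.0008141 / 0.03300 = 0.02467 L = 24.7 mL.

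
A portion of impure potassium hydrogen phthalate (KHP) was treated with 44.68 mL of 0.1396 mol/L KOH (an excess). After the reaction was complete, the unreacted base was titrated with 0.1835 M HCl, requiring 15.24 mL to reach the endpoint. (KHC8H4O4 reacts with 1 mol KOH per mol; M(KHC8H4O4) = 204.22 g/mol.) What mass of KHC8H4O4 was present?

Total n(KOH) added = 0.1396 x 0.04468 = 0.006237 mol.
n(HCl) used = 0.1835 x 0.01524 = 0.002797 mol, which equals the excess n(KOH).
So n(KOH) consumed by the sample = 0.006237 - 0.002797 = 0.003441 mol.
n(KHC8H4O4) = 0.003441 / 1 = 0.003441 mol.
mass = 0.003441 mol x 204.22 g/mol = 0.703 g.

0.703 g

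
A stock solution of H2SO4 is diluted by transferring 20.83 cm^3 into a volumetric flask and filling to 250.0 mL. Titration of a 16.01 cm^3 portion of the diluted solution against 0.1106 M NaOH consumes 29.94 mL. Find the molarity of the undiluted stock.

1.24 M

n(NaOH) = 0.1106 x 0.02994 = 0.003311 mol.
n(H2SO4) in the aliquot = 0.003311 x 1/2 = 0.001656 mol.
[diluted H2SO4] = 0.001656 / 0.01601 = 0.1034 M.
Dilution factor = 250.0/20.83 = 12.00, so [stock] = 0.1034 x 12.00 = 1.24 M.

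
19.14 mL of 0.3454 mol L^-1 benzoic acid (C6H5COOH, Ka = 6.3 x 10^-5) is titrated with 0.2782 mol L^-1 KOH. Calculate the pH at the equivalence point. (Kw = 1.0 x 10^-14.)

n(C6H5COOH) = 0.3454 x 0.01914 = 0.006611 mol; V(KOH) at equivalence = 0.006611/0.2782 = 0.02376 L.
At equivalence all the acid is converted to C6H5COO-; total volume = 0.01914 + 0.02376 = 0.04290 L, so [C6H5COO-] = 0.006611/0.04290 = 0.1541 M.
Kb = Kw/Ka = 1.0e-14 / 6.3 x 10^-5 = 1.59e-10.
[OH^-] = sqrt(Kb x [C6H5COO-]) = sqrt(1.59e-10 x 0.1541) = 4.95e-6 M.
pOH = 5.31, so pH = 14.00 - 5.31 = 8.69.

8.69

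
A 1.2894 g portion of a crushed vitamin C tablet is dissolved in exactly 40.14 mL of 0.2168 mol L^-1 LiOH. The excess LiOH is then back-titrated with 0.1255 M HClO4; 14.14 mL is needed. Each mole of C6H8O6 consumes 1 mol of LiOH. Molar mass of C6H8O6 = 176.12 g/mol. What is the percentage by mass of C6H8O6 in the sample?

Total n(LiOH) added = 0.2168 x 0.04014 = 0.008702 mol.
n(HClO4) used = 0.1255 x 0.01414 = 0.001775 mol, which equals the excess n(LiOH).
So n(LiOH) consumed by the sample = 0.008702 - 0.001775 = 0.006928 mol.
n(C6H8O6) = 0.006928 / 1 = 0.006928 mol.
mass C6H8O6 = 0.006928 x 176.12 = 1.220 g, so %C6H8O6 = 1.220/1.2894 x 100 = 94.6%.

94.6%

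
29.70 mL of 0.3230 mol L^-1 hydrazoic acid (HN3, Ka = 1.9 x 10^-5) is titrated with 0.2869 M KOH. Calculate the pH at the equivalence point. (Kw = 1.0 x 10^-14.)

8.95

n(HN3) = 0.3230 x 0.02970 = 0.009593 mol; V(KOH) at equivalence = 0.009593/0.2869 = 0.03344 L.
At equivalence all the acid is converted to N3-; total volume = 0.02970 + 0.03344 = 0.06314 L, so [N3-] = 0.009593/0.06314 = 0.1519 M.
Kb = Kw/Ka = 1.0e-14 / 1.9 x 10^-5 = 5.26e-10.
[OH^-] = sqrt(Kb x [N3-]) = sqrt(5.26e-10 x 0.1519) = 8.94e-6 M.
pOH = 5.05, so pH = 14.00 - 5.05 = 8.95.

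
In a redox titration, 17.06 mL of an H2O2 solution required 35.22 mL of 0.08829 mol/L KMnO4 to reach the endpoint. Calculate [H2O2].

0.456 M

n(KMnO4) = 0.08829 x 0.03522 = 0.003110 mol.
From the balanced equation, 2 mol KMnO4 reacts with 5 mol H2O2, so n(H2O2) = 0.003110 x 5/2 = 0.007774 mol.
[H2O2] = 0.007774 / 0.01706 L = 0.456 M.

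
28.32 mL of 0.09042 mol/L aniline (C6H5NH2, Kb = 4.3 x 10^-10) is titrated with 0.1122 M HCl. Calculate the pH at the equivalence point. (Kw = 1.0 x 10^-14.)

n(C6H5NH2) = 0.09042 x 0.02832 = 0.002561 mol; V(HCl) at equivalence = 0.002561/0.1122 = 0.02282 L.
At equivalence the base is fully converted to C6H5NH3+; total volume = 0.05114 L, so [C6H5NH3+] = 0.002561/0.05114 = 0.05007 M.
Ka(C6H5NH3+) = Kw/Kb = 1.0e-14 / 4.3 x 10^-10 = 2.33e-5.
[H^+] = sqrt(Ka x [C6H5NH3+]) = sqrt(2.33e-5 x 0.05007) = 0.00108 M.
pH = -log(0.00108) = 2.97.

2.97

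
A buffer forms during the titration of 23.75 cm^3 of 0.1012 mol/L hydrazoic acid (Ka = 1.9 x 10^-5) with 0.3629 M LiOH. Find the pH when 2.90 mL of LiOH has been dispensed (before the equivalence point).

4.61

Initial n(HN3) = 0.1012 x 0.02375 = 0.002403 mol.
n(LiOH) added = 0.3629 x 0.002900 = 0.001052 mol, converting that many moles of HN3 to N3-.
Remaining n(HN3) = 0.001351 mol; n(N3-) = 0.001052 mol.
By Henderson-Hasselbalch, pH = pKa + log([A^-]/[HA]) = 4.72 + log(0.001052/0.001351) = 4.72 + (-0.11) = 4.61.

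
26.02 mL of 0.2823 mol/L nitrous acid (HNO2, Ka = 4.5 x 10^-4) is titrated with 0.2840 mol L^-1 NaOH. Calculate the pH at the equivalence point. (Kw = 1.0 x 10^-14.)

8.25

n(HNO2) = 0.2823 x 0.02602 = 0.007345 mol; V(NaOH) at equivalence = 0.007345/0.2840 = 0.02586 L.
At equivalence all the acid is converted to NO2-; total volume = 0.02602 + 0.02586 = 0.05188 L, so [NO2-] = 0.007345/0.05188 = 0.1416 M.
Kb = Kw/Ka = 1.0e-14 / 4.5 x 10^-4 = 2.22e-11.
[OH^-] = sqrt(Kb x [NO2-]) = sqrt(2.22e-11 x 0.1416) = 1.77e-6 M.
pOH = 5.75, so pH = 14.00 - 5.75 = 8.25.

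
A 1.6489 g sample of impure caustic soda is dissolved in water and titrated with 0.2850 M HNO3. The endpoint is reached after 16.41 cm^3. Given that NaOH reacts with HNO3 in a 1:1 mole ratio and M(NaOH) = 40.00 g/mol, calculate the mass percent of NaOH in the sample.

11.3%

n(HNO3) = 0.2850 x 0.01641 = 0.004677 mol.
n(NaOH) = 0.004677 / 1 = 0.004677 mol.
mass of NaOH = 0.004677 x 40.00 = 0.1871 g.
% purity = 0.1871 / 1.6489 x 100 = 11.3%.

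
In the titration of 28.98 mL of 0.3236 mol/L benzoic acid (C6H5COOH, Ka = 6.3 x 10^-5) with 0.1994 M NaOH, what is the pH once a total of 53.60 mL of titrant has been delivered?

n(acid) = 0.3236 x 0.02898 = 0.009378 mol; n(NaOH) added = 0.1994 x 0.05360 = 0.01069 mol.
Base is in excess by 0.01069 - 0.009378 = 0.001310 mol in a total volume of 0.08258 L.
[OH^-] = 0.001310/0.08258 = 0.01586 M, so pOH = 1.80 and pH = 14.00 - 1.80 = 12.20.

12.20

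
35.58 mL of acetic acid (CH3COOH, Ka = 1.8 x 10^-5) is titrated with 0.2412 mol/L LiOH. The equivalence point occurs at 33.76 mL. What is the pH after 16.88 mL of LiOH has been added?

4.74

16.88 mL is exactly half the equivalence volume (33.76/2), i.e. the half-equivalence point.
There, n(HA) = n(A^-), so pH = pKa = -log(1.8 x 10^-5) = 4.74.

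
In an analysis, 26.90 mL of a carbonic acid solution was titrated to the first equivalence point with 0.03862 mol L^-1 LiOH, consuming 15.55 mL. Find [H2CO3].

n(LiOH) = 0.03862 x 0.01555 = 0.0006005 mol.
At the first equivalence point, 1 mol OH^- react per mol H2CO3, so n(H2CO3) = 0.0006005 / 1 = 0.0006005 mol.
[H2CO3] = 0.0006005 / 0.02690 L = 0.0223 M.

0.0223 M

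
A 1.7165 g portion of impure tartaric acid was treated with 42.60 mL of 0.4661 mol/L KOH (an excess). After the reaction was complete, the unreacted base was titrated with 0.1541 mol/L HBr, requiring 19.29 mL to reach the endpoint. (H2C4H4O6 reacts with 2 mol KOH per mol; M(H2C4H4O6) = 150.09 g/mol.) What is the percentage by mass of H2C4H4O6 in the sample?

73.8%

Total n(KOH) added = 0.4661 x 0.04260 = 0.01986 mol.
n(HBr) used = 0.1541 x 0.01929 = 0.002973 mol, which equals the excess n(KOH).
So n(KOH) consumed by the sample = 0.01986 - 0.002973 = 0.01688 mol.
n(H2C4H4O6) = 0.01688 / 2 = 0.008442 mol.
mass H2C4H4O6 = 0.008442 x 150.09 = 1.267 g, so %H2C4H4O6 = 1.267/1.7165 x 100 = 73.8%.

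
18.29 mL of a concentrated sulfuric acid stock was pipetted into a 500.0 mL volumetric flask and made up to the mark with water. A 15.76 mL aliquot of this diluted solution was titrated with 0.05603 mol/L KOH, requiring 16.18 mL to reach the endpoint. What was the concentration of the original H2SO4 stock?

n(KOH) = 0.05603 x 0.01618 = 0.0009066 mol.
n(H2SO4) in the aliquot = 0.0009066 x 1/2 = 0.0004533 mol.
[diluted H2SO4] = 0.0004533 / 0.01576 = 0.02876 M.
Dilution factor = 500.0/18.29 = 27.34, so [stock] = 0.02876 x 27.34 = 0.786 M.

0.786 M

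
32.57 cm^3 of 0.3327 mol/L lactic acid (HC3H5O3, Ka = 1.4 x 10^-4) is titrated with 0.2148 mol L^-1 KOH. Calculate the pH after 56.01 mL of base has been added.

12.13

n(acid) = 0.3327 x 0.03257 = 0.01084 mol; n(KOH) added = 0.2148 x 0.05601 = 0.01203 mol.
Base is in excess by 0.01203 - 0.01084 = 0.001195 mol in a total volume of 0.08858 L.
[OH^-] = 0.001195/0.08858 = 0.01349 M, so pOH = 1.87 and pH = 14.00 - 1.87 = 12.13.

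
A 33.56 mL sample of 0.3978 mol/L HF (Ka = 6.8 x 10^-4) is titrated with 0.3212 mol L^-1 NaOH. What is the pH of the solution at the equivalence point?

8.21

n(HF) = 0.3978 x 0.03356 = 0.01335 mol; V(NaOH) at equivalence = 0.01335/0.3212 = 0.04156 L.
At equivalence all the acid is converted to F-; total volume = 0.03356 + 0.04156 = 0.07512 L, so [F-] = 0.01335/0.07512 = 0.1777 M.
Kb = Kw/Ka = 1.0e-14 / 6.8 x 10^-4 = 1.47e-11.
[OH^-] = sqrt(Kb x [F-]) = sqrt(1.47e-11 x 0.1777) = 1.62e-6 M.
pOH = 5.79, so pH = 14.00 - 5.79 = 8.21.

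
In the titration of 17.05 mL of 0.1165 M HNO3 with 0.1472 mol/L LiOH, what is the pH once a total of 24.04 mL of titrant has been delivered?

n(acid) = 0.1165 x 0.01705 = 0.001986 mol; n(LiOH) added = 0.1472 x 0.02404 = 0.003539 mol.
Base is in excess by 0.003539 - 0.001986 = 0.001552 mol in a total volume of 0.04109 L.
[OH^-] = 0.001552/0.04109 = 0.03778 M, so pOH = 1.42 and pH = 14.00 - 1.42 = 12.58.

12.58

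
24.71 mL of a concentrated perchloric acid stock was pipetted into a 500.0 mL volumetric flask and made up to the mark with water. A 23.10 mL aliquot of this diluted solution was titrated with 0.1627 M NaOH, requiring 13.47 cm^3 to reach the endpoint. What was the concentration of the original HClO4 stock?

1.92 M

n(NaOH) = 0.1627 x 0.01347 = 0.002192 mol.
n(HClO4) in the aliquot = 0.002192 mol.
[diluted HClO4] = 0.002192 / 0.02310 = 0.09487 M.
Dilution factor = 500.0/24.71 = 20.23, so [stock] = 0.09487 x 20.23 = 1.92 M.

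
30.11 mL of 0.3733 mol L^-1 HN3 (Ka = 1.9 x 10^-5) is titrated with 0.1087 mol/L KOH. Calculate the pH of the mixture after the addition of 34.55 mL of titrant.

Initial n(HN3) = 0.3733 x 0.03011 = 0.01124 mol.
n(KOH) added = 0.1087 x 0.03455 = 0.003756 mol, converting that many moles of HN3 to N3-.
Remaining n(HN3) = 0.007484 mol; n(N3-) = 0.003756 mol.
By Henderson-Hasselbalch, pH = pKa + log([A^-]/[HA]) = 4.72 + log(0.003756/0.007484) = 4.72 + (-0.30) = 4.42.

4.42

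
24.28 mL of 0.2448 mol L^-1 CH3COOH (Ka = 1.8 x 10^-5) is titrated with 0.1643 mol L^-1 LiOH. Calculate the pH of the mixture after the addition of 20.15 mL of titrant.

4.84

Initial n(CH3COOH) = 0.2448 x 0.02428 = 0.005944 mol.
n(LiOH) added = 0.1643 x 0.02015 = 0.003311 mol, converting that many moles of CH3COOH to CH3COO-.
Remaining n(CH3COOH) = 0.002633 mol; n(CH3COO-) = 0.003311 mol.
By Henderson-Hasselbalch, pH = pKa + log([A^-]/[HA]) = 4.74 + log(0.003311/0.002633) = 4.74 + (+0.10) = 4.84.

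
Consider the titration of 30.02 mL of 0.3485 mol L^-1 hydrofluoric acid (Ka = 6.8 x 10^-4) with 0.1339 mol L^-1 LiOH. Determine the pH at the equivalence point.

8.08

n(HF) = 0.3485 x 0.03002 = 0.01046 mol; V(LiOH) at equivalence = 0.01046/0.1339 = 0.07813 L.
At equivalence all the acid is converted to F-; total volume = 0.03002 + 0.07813 = 0.1082 L, so [F-] = 0.01046/0.1082 = 0.09673 M.
Kb = Kw/Ka = 1.0e-14 / 6.8 x 10^-4 = 1.47e-11.
[OH^-] = sqrt(Kb x [F-]) = sqrt(1.47e-11 x 0.09673) = 1.19e-6 M.
pOH = 5.92, so pH = 14.00 - 5.92 = 8.08.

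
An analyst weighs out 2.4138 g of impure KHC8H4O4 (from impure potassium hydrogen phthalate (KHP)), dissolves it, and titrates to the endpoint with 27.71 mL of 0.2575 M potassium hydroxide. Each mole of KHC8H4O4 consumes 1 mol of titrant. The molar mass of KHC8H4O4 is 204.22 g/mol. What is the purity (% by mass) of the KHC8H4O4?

n(KOH) = 0.2575 x 0.02771 = 0.007135 mol.
n(KHC8H4O4) = 0.007135 / 1 = 0.007135 mol.
mass of KHC8H4O4 = 0.007135 x 204.22 = 1.457 g.
% purity = 1.457 / 2.4138 x 100 = 60.4%.

60.4%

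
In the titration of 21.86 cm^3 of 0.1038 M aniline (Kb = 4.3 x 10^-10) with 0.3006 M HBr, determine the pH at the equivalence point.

n(C6H5NH2) = 0.1038 x 0.02186 = 0.002269 mol; V(HBr) at equivalence = 0.002269/0.3006 = 0.007548 L.
At equivalence the base is fully converted to C6H5NH3+; total volume = 0.02941 L, so [C6H5NH3+] = 0.002269/0.02941 = 0.07716 M.
Ka(C6H5NH3+) = Kw/Kb = 1.0e-14 / 4.3 x 10^-10 = 2.33e-5.
[H^+] = sqrt(Ka x [C6H5NH3+]) = sqrt(2.33e-5 x 0.07716) = 0.00134 M.
pH = -log(0.00134) = 2.87.

2.87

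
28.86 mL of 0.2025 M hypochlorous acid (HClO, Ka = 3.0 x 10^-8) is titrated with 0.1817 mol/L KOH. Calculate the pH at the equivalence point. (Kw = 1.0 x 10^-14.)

n(HClO) = 0.2025 x 0.02886 = 0.005844 mol; V(KOH) at equivalence = 0.005844/0.1817 = 0.03216 L.
At equivalence all the acid is converted to ClO-; total volume = 0.02886 + 0.03216 = 0.06102 L, so [ClO-] = 0.005844/0.06102 = 0.09577 M.
Kb = Kw/Ka = 1.0e-14 / 3.0 x 10^-8 = 3.33e-7.
[OH^-] = sqrt(Kb x [ClO-]) = sqrt(3.33e-7 x 0.09577) = 0.000179 M.
pOH = 3.75, so pH = 14.00 - 3.75 = 10.25.

10.25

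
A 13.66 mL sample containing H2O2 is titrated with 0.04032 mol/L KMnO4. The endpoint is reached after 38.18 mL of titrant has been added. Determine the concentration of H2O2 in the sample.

n(KMnO4) = 0.04032 x 0.03818 = 0.001539 mol.
From the balanced equation, 2 mol KMnO4 reacts with 5 mol H2O2, so n(H2O2) = 0.001539 x 5/2 = 0.003849 mol.
[H2O2] = 0.003849 / 0.01366 L = 0.282 M.

0.282 M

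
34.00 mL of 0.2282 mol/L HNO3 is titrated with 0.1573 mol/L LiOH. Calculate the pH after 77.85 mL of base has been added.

n(acid) = 0.2282 x 0.03400 = 0.007759 mol; n(LiOH) added = 0.1573 x 0.07785 = 0.01225 mol.
Base is in excess by 0.01225 - 0.007759 = 0.004487 mol in a total volume of 0.1118 L.
[OH^-] = 0.004487/0.1118 = 0.04012 M, so pOH = 1.40 and pH = 14.00 - 1.40 = 12.60.

12.60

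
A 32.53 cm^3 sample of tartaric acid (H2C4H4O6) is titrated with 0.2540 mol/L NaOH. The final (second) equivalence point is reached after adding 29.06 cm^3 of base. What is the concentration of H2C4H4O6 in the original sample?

0.113 M

n(NaOH) = 0.2540 x 0.02906 = 0.007381 mol.
At the final (second) equivalence point, 2 mol OH^- react per mol H2C4H4O6, so n(H2C4H4O6) = 0.007381 / 2 = 0.003691 mol.
[H2C4H4O6] = 0.003691 / 0.03253 L = 0.113 M.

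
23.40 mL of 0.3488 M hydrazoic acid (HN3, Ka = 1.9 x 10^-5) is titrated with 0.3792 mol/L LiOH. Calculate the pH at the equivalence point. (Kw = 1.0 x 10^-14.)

8.99

n(HN3) = 0.3488 x 0.02340 = 0.008162 mol; V(LiOH) at equivalence = 0.008162/0.3792 = 0.02152 L.
At equivalence all the acid is converted to N3-; total volume = 0.02340 + 0.02152 = 0.04492 L, so [N3-] = 0.008162/0.04492 = 0.1817 M.
Kb = Kw/Ka = 1.0e-14 / 1.9 x 10^-5 = 5.26e-10.
[OH^-] = sqrt(Kb x [N3-]) = sqrt(5.26e-10 x 0.1817) = 9.78e-6 M.
pOH = 5.01, so pH = 14.00 - 5.01 = 8.99.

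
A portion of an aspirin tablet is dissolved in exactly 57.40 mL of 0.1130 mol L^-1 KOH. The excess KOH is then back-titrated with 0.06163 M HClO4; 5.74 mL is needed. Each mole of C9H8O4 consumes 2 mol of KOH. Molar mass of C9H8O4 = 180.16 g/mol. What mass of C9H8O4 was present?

0.552 g

Total n(KOH) added = 0.1130 x 0.05740 = 0.006486 mol.
n(HClO4) used = 0.06163 x 0.005740 = 0.0003538 mol, which equals the excess n(KOH).
So n(KOH) consumed by the sample = 0.006486 - 0.0003538 = 0.006132 mol.
n(C9H8O4) = 0.006132 / 2 = 0.003066 mol.
mass = 0.003066 mol x 180.16 g/mol = 0.552 g.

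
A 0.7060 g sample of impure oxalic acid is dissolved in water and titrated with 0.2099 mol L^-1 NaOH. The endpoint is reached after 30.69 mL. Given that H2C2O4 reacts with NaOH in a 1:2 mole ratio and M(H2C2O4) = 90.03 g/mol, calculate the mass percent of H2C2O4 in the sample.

n(NaOH) = 0.2099 x 0.03069 = 0.006442 mol.
n(H2C2O4) = 0.006442 / 2 = 0.003221 mol.
mass of H2C2O4 = 0.003221 x 90.03 = 0.2900 g.
% purity = 0.2900 / 0.7060 x 100 = 41.1%.

41.1%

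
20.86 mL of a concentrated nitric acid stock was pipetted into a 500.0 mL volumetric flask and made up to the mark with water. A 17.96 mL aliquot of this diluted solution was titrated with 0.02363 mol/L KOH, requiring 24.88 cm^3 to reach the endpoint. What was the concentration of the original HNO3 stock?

0.785 M

n(KOH) = 0.02363 x 0.02488 = 0.0005879 mol.
n(HNO3) in the aliquot = 0.0005879 mol.
[diluted HNO3] = 0.0005879 / 0.01796 = 0.03273 M.
Dilution factor = 500.0/20.86 = 23.97, so [stock] = 0.03273 x 23.97 = 0.785 M.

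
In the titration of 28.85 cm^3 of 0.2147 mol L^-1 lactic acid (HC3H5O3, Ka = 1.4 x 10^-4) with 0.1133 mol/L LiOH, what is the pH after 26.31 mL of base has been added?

3.82

Initial n(HC3H5O3) = 0.2147 x 0.02885 = 0.006194 mol.
n(LiOH) added = 0.1133 x 0.02631 = 0.002981 mol, converting that many moles of HC3H5O3 to C3H5O3-.
Remaining n(HC3H5O3) = 0.003213 mol; n(C3H5O3-) = 0.002981 mol.
By Henderson-Hasselbalch, pH = pKa + log([A^-]/[HA]) = 3.85 + log(0.002981/0.003213) = 3.85 + (-0.03) = 3.82.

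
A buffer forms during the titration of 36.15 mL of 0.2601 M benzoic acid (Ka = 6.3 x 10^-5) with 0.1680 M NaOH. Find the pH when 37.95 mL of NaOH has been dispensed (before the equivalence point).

Initial n(C6H5COOH) = 0.2601 x 0.03615 = 0.009403 mol.
n(NaOH) added = 0.1680 x 0.03795 = 0.006376 mol, converting that many moles of C6H5COOH to C6H5COO-.
Remaining n(C6H5COOH) = 0.003027 mol; n(C6H5COO-) = 0.006376 mol.
By Henderson-Hasselbalch, pH = pKa + log([A^-]/[HA]) = 4.20 + log(0.006376/0.003027) = 4.20 + (+0.32) = 4.52.

4.52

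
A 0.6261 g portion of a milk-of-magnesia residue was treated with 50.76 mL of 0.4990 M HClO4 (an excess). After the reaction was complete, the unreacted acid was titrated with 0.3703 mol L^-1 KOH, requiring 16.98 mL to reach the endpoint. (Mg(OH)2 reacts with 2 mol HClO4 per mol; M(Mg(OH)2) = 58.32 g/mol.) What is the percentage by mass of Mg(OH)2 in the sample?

88.7%

Total n(HClO4) added = 0.4990 x 0.05076 = 0.02533 mol.
n(KOH) used = 0.3703 x 0.01698 = 0.006288 mol, which equals the excess n(HClO4).
So n(HClO4) consumed by the sample = 0.02533 - 0.006288 = 0.01904 mol.
n(Mg(OH)2) = 0.01904 / 2 = 0.009521 mol.
mass Mg(OH)2 = 0.009521 x 58.32 = 0.5553 g, so %Mg(OH)2 = 0.5553/0.6261 x 100 = 88.7%.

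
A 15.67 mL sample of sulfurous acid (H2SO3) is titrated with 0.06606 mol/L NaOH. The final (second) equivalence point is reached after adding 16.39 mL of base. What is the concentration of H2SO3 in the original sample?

n(NaOH) = 0.06606 x 0.01639 = 0.001083 mol.
At the final (second) equivalence point, 2 mol OH^- react per mol H2SO3, so n(H2SO3) = 0.001083 / 2 = 0.0005414 mol.
[H2SO3] = 0.0005414 / 0.01567 L = 0.0345 M.

0.0345 M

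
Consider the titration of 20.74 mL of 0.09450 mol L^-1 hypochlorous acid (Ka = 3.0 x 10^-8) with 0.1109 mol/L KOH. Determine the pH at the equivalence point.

10.12

n(HClO) = 0.09450 x 0.02074 = 0.001960 mol; V(KOH) at equivalence = 0.001960/0.1109 = 0.01767 L.
At equivalence all the acid is converted to ClO-; total volume = 0.02074 + 0.01767 = 0.03841 L, so [ClO-] = 0.001960/0.03841 = 0.05102 M.
Kb = Kw/Ka = 1.0e-14 / 3.0 x 10^-8 = 3.33e-7.
[OH^-] = sqrt(Kb x [ClO-]) = sqrt(3.33e-7 x 0.05102) = 0.000130 M.
pOH = 3.88, so pH = 14.00 - 3.88 = 10.12.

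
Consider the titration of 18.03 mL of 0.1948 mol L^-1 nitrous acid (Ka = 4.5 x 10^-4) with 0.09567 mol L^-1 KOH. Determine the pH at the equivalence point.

8.08

n(HNO2) = 0.1948 x 0.01803 = 0.003512 mol; V(KOH) at equivalence = 0.003512/0.09567 = 0.03671 L.
At equivalence all the acid is converted to NO2-; total volume = 0.01803 + 0.03671 = 0.05474 L, so [NO2-] = 0.003512/0.05474 = 0.06416 M.
Kb = Kw/Ka = 1.0e-14 / 4.5 x 10^-4 = 2.22e-11.
[OH^-] = sqrt(Kb x [NO2-]) = sqrt(2.22e-11 x 0.06416) = 1.19e-6 M.
pOH = 5.92, so pH = 14.00 - 5.92 = 8.08.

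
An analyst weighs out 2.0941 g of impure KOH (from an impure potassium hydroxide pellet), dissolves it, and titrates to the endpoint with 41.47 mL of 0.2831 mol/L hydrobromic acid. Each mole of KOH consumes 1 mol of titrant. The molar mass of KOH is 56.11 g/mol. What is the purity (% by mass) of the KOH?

n(HBr) = 0.2831 x 0.04147 = 0.01174 mol.
n(KOH) = 0.01174 / 1 = 0.01174 mol.
mass of KOH = 0.01174 x 56.11 = 0.6587 g.
% purity = 0.6587 / 2.0941 x 100 = 31.5%.

31.5%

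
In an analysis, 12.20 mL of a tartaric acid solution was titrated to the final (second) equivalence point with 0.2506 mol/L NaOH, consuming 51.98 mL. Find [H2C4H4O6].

0.534 M

n(NaOH) = 0.2506 x 0.05198 = 0.01303 mol.
At the final (second) equivalence point, 2 mol OH^- react per mol H2C4H4O6, so n(H2C4H4O6) = 0.01303 / 2 = 0.006513 mol.
[H2C4H4O6] = 0.006513 / 0.01220 L = 0.534 M.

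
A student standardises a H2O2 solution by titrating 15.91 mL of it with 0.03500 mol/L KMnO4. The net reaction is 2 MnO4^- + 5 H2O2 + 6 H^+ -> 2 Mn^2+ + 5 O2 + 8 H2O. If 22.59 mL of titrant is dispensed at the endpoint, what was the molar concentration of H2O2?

n(KMnO4) = 0.03500 x 0.02259 = 0.0007907 mol.
From the balanced equation, 2 mol KMnO4 reacts with 5 mol H2O2, so n(H2O2) = 0.0007907 x 5/2 = 0.001977 mol.
[H2O2] = 0.001977 / 0.01591 L = 0.124 M.

0.124 M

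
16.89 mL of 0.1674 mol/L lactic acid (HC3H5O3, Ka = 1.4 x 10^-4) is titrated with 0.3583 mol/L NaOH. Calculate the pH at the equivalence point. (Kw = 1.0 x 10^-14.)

8.46

n(HC3H5O3) = 0.1674 x 0.01689 = 0.002827 mol; V(NaOH) at equivalence = 0.002827/0.3583 = 0.007891 L.
At equivalence all the acid is converted to C3H5O3-; total volume = 0.01689 + 0.007891 = 0.02478 L, so [C3H5O3-] = 0.002827/0.02478 = 0.1141 M.
Kb = Kw/Ka = 1.0e-14 / 1.4 x 10^-4 = 7.14e-11.
[OH^-] = sqrt(Kb x [C3H5O3-]) = sqrt(7.14e-11 x 0.1141) = 2.85e-6 M.
pOH = 5.54, so pH = 14.00 - 5.54 = 8.46.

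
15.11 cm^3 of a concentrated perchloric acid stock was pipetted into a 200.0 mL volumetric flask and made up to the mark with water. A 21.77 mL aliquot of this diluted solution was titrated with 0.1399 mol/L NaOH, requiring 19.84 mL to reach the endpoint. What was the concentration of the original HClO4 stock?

1.69 M

n(NaOH) = 0.1399 x 0.01984 = 0.002776 mol.
n(HClO4) in the aliquot = 0.002776 mol.
[diluted HClO4] = 0.002776 / 0.02177 = 0.1275 M.
Dilution factor = 200.0/15.11 = 13.24, so [stock] = 0.1275 x 13.24 = 1.69 M.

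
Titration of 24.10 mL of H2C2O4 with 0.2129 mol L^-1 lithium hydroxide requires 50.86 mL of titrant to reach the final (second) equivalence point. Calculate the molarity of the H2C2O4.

0.225 M

n(LiOH) = 0.2129 x 0.05086 = 0.01083 mol.
At the final (second) equivalence point, 2 mol OH^- react per mol H2C2O4, so n(H2C2O4) = 0.01083 / 2 = 0.005414 mol.
[H2C2O4] = 0.005414 / 0.02410 L = 0.225 M.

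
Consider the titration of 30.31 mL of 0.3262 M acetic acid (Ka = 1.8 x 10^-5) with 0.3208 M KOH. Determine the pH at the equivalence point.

8.98

n(CH3COOH) = 0.3262 x 0.03031 = 0.009887 mol; V(KOH) at equivalence = 0.009887/0.3208 = 0.03082 L.
At equivalence all the acid is converted to CH3COO-; total volume = 0.03031 + 0.03082 = 0.06113 L, so [CH3COO-] = 0.009887/0.06113 = 0.1617 M.
Kb = Kw/Ka = 1.0e-14 / 1.8 x 10^-5 = 5.56e-10.
[OH^-] = sqrt(Kb x [CH3COO-]) = sqrt(5.56e-10 x 0.1617) = 9.48e-6 M.
pOH = 5.02, so pH = 14.00 - 5.02 = 8.98.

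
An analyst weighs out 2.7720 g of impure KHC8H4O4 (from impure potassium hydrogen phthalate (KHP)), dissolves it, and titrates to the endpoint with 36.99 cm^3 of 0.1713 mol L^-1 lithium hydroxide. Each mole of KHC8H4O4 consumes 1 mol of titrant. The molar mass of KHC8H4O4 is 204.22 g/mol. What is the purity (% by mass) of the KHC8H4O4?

46.7%

n(LiOH) = 0.1713 x 0.03699 = 0.006336 mol.
n(KHC8H4O4) = 0.006336 / 1 = 0.006336 mol.
mass of KHC8H4O4 = 0.006336 x 204.22 = 1.294 g.
% purity = 1.294 / 2.7720 x 100 = 46.7%.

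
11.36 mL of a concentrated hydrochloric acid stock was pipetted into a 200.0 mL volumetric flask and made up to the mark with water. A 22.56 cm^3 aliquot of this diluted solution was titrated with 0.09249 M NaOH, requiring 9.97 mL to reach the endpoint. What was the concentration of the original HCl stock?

n(NaOH) = 0.09249 x 0.009970 = 0.0009221 mol.
n(HCl) in the aliquot = 0.0009221 mol.
[diluted HCl] = 0.0009221 / 0.02256 = 0.04087 M.
Dilution factor = 200.0/11.36 = 17.61, so [stock] = 0.04087 x 17.61 = 0.720 M.

0.720 M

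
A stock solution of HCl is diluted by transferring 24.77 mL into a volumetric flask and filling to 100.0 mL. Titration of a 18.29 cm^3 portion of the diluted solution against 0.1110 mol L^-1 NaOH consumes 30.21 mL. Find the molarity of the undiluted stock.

0.740 M

n(NaOH) = 0.1110 x 0.03021 = 0.003353 mol.
n(HCl) in the aliquot = 0.003353 mol.
[diluted HCl] = 0.003353 / 0.01829 = 0.1833 M.
Dilution factor = 100.0/24.77 = 4.037, so [stock] = 0.1833 x 4.037 = 0.740 M.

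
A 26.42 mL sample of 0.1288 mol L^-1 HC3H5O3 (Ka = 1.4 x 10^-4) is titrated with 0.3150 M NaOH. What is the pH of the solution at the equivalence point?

n(HC3H5O3) = 0.1288 x 0.02642 = 0.003403 mol; V(NaOH) at equivalence = 0.003403/0.3150 = 0.01080 L.
At equivalence all the acid is converted to C3H5O3-; total volume = 0.02642 + 0.01080 = 0.03722 L, so [C3H5O3-] = 0.003403/0.03722 = 0.09142 M.
Kb = Kw/Ka = 1.0e-14 / 1.4 x 10^-4 = 7.14e-11.
[OH^-] = sqrt(Kb x [C3H5O3-]) = sqrt(7.14e-11 x 0.09142) = 2.56e-6 M.
pOH = 5.59, so pH = 14.00 - 5.59 = 8.41.

8.41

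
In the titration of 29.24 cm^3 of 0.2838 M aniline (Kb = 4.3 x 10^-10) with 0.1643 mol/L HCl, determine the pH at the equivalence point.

n(C6H5NH2) = 0.2838 x 0.02924 = 0.008298 mol; V(HCl) at equivalence = 0.008298/0.1643 = 0.05051 L.
At equivalence the base is fully converted to C6H5NH3+; total volume = 0.07975 L, so [C6H5NH3+] = 0.008298/0.07975 = 0.1041 M.
Ka(C6H5NH3+) = Kw/Kb = 1.0e-14 / 4.3 x 10^-10 = 2.33e-5.
[H^+] = sqrt(Ka x [C6H5NH3+]) = sqrt(2.33e-5 x 0.1041) = 0.00156 M.
pH = -log(0.00156) = 2.81.

2.81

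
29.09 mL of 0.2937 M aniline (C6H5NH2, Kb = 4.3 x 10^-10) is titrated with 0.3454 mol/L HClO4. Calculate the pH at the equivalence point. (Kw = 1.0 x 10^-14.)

n(C6H5NH2) = 0.2937 x 0.02909 = 0.008544 mol; V(HClO4) at equivalence = 0.008544/0.3454 = 0.02474 L.
At equivalence the base is fully converted to C6H5NH3+; total volume = 0.05383 L, so [C6H5NH3+] = 0.008544/0.05383 = 0.1587 M.
Ka(C6H5NH3+) = Kw/Kb = 1.0e-14 / 4.3 x 10^-10 = 2.33e-5.
[H^+] = sqrt(Ka x [C6H5NH3+]) = sqrt(2.33e-5 x 0.1587) = 0.00192 M.
pH = -log(0.00192) = 2.72.

2.72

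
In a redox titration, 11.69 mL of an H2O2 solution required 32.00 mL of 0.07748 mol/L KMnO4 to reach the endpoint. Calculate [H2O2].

0.530 M

n(KMnO4) = 0.07748 x 0.03200 = 0.002479 mol.
From the balanced equation, 2 mol KMnO4 reacts with 5 mol H2O2, so n(H2O2) = 0.002479 x 5/2 = 0.006198 mol.
[H2O2] = 0.006198 / 0.01169 L = 0.530 M.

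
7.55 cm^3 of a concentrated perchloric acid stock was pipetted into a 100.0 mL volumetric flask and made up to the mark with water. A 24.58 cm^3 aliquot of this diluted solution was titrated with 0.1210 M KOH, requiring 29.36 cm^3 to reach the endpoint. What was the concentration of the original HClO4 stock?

1.91 M

n(KOH) = 0.1210 x 0.02936 = 0.003553 mol.
n(HClO4) in the aliquot = 0.003553 mol.
[diluted HClO4] = 0.003553 / 0.02458 = 0.1445 M.
Dilution factor = 100.0/7.550 = 13.25, so [stock] = 0.1445 x 13.25 = 1.91 M.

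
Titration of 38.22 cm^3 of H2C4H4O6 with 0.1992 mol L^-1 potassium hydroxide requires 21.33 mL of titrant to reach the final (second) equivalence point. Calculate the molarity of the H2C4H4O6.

n(KOH) = 0.1992 x 0.02133 = 0.004249 mol.
At the final (second) equivalence point, 2 mol OH^- react per mol H2C4H4O6, so n(H2C4H4O6) = 0.004249 / 2 = 0.002124 mol.
[H2C4H4O6] = 0.002124 / 0.03822 L = 0.0556 M.

0.0556 M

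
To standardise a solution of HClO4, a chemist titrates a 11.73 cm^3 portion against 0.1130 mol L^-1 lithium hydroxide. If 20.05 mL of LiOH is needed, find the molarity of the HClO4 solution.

n(LiOH) delivered = 0.1130 x 0.02005 = 0.002266 mol.
For a 1:1 reaction, n(HClO4) = 0.002266 mol.
[HClO4] = 0.002266 mol / 0.01173 L = 0.193 M.

0.193 M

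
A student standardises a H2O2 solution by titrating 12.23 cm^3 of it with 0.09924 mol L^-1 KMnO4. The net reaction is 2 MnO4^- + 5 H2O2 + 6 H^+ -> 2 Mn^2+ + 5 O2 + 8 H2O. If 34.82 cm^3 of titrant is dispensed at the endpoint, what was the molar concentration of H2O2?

n(KMnO4) = 0.09924 x 0.03482 = 0.003456 mol.
From the balanced equation, 2 mol KMnO4 reacts with 5 mol H2O2, so n(H2O2) = 0.003456 x 5/2 = 0.008639 mol.
[H2O2] = 0.008639 / 0.01223 L = 0.706 M.

0.706 M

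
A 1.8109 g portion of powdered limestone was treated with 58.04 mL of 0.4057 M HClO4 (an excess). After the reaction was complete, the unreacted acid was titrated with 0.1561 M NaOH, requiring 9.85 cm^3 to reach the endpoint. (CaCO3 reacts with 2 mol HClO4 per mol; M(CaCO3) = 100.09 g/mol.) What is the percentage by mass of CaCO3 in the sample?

60.8%

Total n(HClO4) added = 0.4057 x 0.05804 = 0.02355 mol.
n(NaOH) used = 0.1561 x 0.009850 = 0.001538 mol, which equals the excess n(HClO4).
So n(HClO4) consumed by the sample = 0.02355 - 0.001538 = 0.02201 mol.
n(CaCO3) = 0.02201 / 2 = 0.01100 mol.
mass CaCO3 = 0.01100 x 100.09 = 1.101 g, so %CaCO3 = 1.101/1.8109 x 100 = 60.8%.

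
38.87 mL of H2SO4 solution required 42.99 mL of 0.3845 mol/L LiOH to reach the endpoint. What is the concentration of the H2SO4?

n(LiOH) delivered = 0.3845 x 0.04299 = 0.01653 mol.
The reaction is 1 H2SO4 + 2 LiOH, so n(H2SO4) = 0.01653 x 1/2 = 0.008265 mol.
[H2SO4] = 0.008265 mol / 0.03887 L = 0.213 M.

0.213 M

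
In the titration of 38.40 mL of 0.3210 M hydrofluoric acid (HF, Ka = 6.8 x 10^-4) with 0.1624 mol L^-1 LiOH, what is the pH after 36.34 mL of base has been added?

3.13

Initial n(HF) = 0.3210 x 0.03840 = 0.01233 mol.
n(LiOH) added = 0.1624 x 0.03634 = 0.005902 mol, converting that many moles of HF to F-.
Remaining n(HF) = 0.006425 mol; n(F-) = 0.005902 mol.
By Henderson-Hasselbalch, pH = pKa + log([A^-]/[HA]) = 3.17 + log(0.005902/0.006425) = 3.17 + (-0.04) = 3.13.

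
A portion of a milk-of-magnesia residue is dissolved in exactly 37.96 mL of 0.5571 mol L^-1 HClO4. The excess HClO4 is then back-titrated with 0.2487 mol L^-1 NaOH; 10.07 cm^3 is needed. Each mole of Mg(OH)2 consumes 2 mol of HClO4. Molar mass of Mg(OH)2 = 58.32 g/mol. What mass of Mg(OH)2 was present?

Total n(HClO4) added = 0.5571 x 0.03796 = 0.02115 mol.
n(NaOH) used = 0.2487 x 0.01007 = 0.002504 mol, which equals the excess n(HClO4).
So n(HClO4) consumed by the sample = 0.02115 - 0.002504 = 0.01864 mol.
n(Mg(OH)2) = 0.01864 / 2 = 0.009322 mol.
mass = 0.009322 mol x 58.32 g/mol = 0.544 g.

0.544 g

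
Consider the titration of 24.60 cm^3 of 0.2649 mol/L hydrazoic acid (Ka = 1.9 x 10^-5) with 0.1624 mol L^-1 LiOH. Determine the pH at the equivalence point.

n(HN3) = 0.2649 x 0.02460 = 0.006517 mol; V(LiOH) at equivalence = 0.006517/0.1624 = 0.04013 L.
At equivalence all the acid is converted to N3-; total volume = 0.02460 + 0.04013 = 0.06473 L, so [N3-] = 0.006517/0.06473 = 0.1007 M.
Kb = Kw/Ka = 1.0e-14 / 1.9 x 10^-5 = 5.26e-10.
[OH^-] = sqrt(Kb x [N3-]) = sqrt(5.26e-10 x 0.1007) = 7.28e-6 M.
pOH = 5.14, so pH = 14.00 - 5.14 = 8.86.

8.86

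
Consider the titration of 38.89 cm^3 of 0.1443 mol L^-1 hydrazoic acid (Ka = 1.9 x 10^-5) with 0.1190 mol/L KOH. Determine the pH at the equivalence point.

n(HN3) = 0.1443 x 0.03889 = 0.005612 mol; V(KOH) at equivalence = 0.005612/0.1190 = 0.04716 L.
At equivalence all the acid is converted to N3-; total volume = 0.03889 + 0.04716 = 0.08605 L, so [N3-] = 0.005612/0.08605 = 0.06522 M.
Kb = Kw/Ka = 1.0e-14 / 1.9 x 10^-5 = 5.26e-10.
[OH^-] = sqrt(Kb x [N3-]) = sqrt(5.26e-10 x 0.06522) = 5.86e-6 M.
pOH = 5.23, so pH = 14.00 - 5.23 = 8.77.

8.77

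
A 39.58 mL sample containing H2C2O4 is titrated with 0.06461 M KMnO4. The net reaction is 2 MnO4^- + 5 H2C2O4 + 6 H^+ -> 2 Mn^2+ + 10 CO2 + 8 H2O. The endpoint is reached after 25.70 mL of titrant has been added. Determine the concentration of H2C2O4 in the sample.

n(KMnO4) = 0.06461 x 0.02570 = 0.001660 mol.
From the balanced equation, 2 mol KMnO4 reacts with 5 mol H2C2O4, so n(H2C2O4) = 0.001660 x 5/2 = 0.004151 mol.
[H2C2O4] = 0.004151 / 0.03958 L = 0.105 M.

0.105 M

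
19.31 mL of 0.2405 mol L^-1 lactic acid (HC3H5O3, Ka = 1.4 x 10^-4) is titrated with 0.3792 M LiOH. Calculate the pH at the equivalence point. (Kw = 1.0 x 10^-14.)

8.51

n(HC3H5O3) = 0.2405 x 0.01931 = 0.004644 mol; V(LiOH) at equivalence = 0.004644/0.3792 = 0.01225 L.
At equivalence all the acid is converted to C3H5O3-; total volume = 0.01931 + 0.01225 = 0.03156 L, so [C3H5O3-] = 0.004644/0.03156 = 0.1472 M.
Kb = Kw/Ka = 1.0e-14 / 1.4 x 10^-4 = 7.14e-11.
[OH^-] = sqrt(Kb x [C3H5O3-]) = sqrt(7.14e-11 x 0.1472) = 3.24e-6 M.
pOH = 5.49, so pH = 14.00 - 5.49 = 8.51.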